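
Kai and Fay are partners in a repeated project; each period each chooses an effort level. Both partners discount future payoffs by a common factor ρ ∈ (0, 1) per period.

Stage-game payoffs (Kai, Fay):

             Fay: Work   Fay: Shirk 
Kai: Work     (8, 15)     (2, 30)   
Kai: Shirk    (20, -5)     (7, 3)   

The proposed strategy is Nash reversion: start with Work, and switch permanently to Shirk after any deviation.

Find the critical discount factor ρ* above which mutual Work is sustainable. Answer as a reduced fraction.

Kai's threshold: (20−8)/(20−7) = 12/13.
Fay's threshold: (30−15)/(30−3) = 5/9.
12/13 > 5/9, so Kai binds and ρ* = 12/13.

12/13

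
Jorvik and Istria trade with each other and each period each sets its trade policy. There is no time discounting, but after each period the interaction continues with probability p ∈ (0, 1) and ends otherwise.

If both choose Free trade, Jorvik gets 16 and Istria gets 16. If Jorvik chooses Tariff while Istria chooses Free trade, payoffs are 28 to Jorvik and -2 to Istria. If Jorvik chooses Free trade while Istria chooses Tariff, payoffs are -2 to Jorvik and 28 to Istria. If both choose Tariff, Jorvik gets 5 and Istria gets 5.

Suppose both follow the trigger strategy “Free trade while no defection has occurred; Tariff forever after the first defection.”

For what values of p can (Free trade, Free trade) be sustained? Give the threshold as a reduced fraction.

12/23

Expected cooperation value is 16 + p·16 + p²·16 + … = 16/(1−p); deviation gives 28 + p·5/(1−p).
16 ≥ 28(1−p) + 5p ⇒ 23p ≥ 12 ⇒ p ≥ 12/23.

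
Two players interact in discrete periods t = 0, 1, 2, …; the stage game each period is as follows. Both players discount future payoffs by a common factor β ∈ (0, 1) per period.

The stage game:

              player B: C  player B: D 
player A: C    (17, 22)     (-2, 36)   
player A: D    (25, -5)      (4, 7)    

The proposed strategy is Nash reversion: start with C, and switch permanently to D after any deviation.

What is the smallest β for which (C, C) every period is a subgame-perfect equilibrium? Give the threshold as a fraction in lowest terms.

14/29

For player A: deviation gain 25−17 = 8, per-period punishment loss 17−4 = 13. IC gives β ≥ 8/21.
For player B: gain 14, loss 15 per period, so β ≥ 14/29.
The tighter constraint is player B's, so cooperation needs β ≥ 14/29.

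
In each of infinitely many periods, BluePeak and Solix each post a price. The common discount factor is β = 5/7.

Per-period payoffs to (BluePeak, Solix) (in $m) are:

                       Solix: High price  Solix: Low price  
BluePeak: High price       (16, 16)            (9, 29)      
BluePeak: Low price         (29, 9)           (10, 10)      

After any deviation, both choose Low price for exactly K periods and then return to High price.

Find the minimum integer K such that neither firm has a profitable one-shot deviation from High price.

6

Need Σ_{k=1}^{K} β^k ≥ (29−16)/(16−10) = 2.1667 at β = 5/7.
At K = 5 the sum is 2.0352 < 2.1667; at K = 6 it is 2.1680 ≥ 2.1667.
So the minimum punishment length is K = 6.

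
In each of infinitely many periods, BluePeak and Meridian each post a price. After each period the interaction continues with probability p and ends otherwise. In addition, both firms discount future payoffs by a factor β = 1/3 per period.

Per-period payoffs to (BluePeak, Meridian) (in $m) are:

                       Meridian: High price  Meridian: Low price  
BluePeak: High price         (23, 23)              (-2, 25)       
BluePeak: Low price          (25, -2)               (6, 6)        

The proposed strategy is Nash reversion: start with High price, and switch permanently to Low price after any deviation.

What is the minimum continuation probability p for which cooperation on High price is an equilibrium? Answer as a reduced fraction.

6/19

Expected continuation weight on next period's payoff is β·p = 1/3·p, which plays the role of the discount factor.
Cooperation requires 1/3·p ≥ (25−23)/(25−6) = 2/19, hence p ≥ 6/19.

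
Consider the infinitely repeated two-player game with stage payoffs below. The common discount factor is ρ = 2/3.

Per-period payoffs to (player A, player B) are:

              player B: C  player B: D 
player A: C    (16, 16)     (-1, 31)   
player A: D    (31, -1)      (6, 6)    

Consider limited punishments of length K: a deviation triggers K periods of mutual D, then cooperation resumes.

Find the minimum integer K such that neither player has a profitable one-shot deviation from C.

4

No profitable deviation requires (16−6)(ρ+…+ρ^K) ≥ 31−16, i.e. ρ+…+ρ^K ≥ 3/2 ≈ 1.5000.
With ρ = 2/3, the partial sums are K=1: 0.6667, K=2: 1.1111, K=3: 1.4074, K=4: 1.6049.
K = 4 is the first length at which the sum reaches 1.5000.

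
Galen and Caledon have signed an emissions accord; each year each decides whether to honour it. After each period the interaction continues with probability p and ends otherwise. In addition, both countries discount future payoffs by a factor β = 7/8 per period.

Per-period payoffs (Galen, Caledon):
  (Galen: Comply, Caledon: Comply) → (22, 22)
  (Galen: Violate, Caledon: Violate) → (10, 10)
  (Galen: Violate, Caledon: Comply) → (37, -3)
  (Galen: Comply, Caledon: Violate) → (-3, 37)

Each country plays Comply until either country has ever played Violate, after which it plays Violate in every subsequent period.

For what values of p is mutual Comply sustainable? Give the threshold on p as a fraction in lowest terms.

With continuation probability p and discount β, the effective per-period discount factor is βp.
Grim-trigger IC: βp ≥ (37−22)/(37−10) = 5/9.
So p ≥ (5/9)/(7/8) = 40/63.

40/63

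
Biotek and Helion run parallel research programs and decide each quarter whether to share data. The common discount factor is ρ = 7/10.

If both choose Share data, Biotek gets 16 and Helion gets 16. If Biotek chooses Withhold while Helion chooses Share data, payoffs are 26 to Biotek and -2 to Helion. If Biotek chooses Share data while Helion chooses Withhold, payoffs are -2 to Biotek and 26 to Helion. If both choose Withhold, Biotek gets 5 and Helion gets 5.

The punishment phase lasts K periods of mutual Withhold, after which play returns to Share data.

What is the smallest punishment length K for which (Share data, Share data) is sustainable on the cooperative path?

2

Need Σ_{k=1}^{K} ρ^k ≥ (26−16)/(16−5) = 0.9091 at ρ = 7/10.
At K = 1 the sum is 0.7000 < 0.9091; at K = 2 it is 1.1900 ≥ 0.9091.
So the minimum punishment length is K = 2.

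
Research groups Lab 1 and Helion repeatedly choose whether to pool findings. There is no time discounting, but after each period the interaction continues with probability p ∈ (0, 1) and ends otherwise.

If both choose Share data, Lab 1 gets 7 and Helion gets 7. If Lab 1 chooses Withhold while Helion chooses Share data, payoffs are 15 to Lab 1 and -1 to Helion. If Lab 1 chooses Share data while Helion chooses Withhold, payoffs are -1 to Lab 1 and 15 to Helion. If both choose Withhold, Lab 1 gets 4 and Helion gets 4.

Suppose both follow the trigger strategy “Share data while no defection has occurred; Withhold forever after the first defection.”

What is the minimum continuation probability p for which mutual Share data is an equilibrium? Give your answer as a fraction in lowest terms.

8/11

With no time discounting, the continuation probability p plays the role of the discount factor.
Grim-trigger IC: 7/(1−p) ≥ 15 + 4p/(1−p) ⇒ p ≥ (15−7)/(15−4) = 8/11.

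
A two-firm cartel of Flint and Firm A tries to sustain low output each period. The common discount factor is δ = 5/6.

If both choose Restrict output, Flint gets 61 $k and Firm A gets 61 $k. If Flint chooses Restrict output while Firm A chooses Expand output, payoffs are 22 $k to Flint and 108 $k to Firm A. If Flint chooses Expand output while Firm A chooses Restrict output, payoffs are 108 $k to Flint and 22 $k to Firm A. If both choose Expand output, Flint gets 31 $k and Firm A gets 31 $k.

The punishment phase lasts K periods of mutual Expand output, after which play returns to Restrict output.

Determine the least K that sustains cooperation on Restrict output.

IC: δ(1−δ^K)/(1−δ) ≥ (108−61)/(61−31) = 47/30.
With δ = 5/6: need 1 − δ^K ≥ 47/30·(1−5/6)/(5/6), i.e. δ^K ≤ 0.6867.
Since (5/6)^2 = 0.6944 and (5/6)^3 = 0.5787, the smallest such K is 3.

3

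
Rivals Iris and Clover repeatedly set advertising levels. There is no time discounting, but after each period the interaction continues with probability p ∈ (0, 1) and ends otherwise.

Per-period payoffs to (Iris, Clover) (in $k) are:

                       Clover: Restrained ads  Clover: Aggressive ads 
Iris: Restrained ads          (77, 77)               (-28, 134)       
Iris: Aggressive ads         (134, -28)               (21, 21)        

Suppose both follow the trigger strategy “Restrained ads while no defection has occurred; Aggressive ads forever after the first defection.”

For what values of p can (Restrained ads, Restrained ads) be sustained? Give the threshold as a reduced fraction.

Expected cooperation value is 77 + p·77 + p²·77 + … = 77/(1−p); deviation gives 134 + p·21/(1−p).
77 ≥ 134(1−p) + 21p ⇒ 113p ≥ 57 ⇒ p ≥ 57/113.

57/113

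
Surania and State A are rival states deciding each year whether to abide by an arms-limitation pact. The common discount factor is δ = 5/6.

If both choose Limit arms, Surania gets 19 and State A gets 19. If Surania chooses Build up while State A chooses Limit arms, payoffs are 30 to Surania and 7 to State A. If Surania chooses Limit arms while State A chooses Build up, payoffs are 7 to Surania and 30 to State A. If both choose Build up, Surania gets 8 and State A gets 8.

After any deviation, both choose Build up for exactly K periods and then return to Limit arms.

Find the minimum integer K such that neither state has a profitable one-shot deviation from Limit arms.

Need Σ_{k=1}^{K} δ^k ≥ (30−19)/(19−8) = 1.0000 at δ = 5/6.
At K = 1 the sum is 0.8333 < 1.0000; at K = 2 it is 1.5278 ≥ 1.0000.
So the minimum punishment length is K = 2.

2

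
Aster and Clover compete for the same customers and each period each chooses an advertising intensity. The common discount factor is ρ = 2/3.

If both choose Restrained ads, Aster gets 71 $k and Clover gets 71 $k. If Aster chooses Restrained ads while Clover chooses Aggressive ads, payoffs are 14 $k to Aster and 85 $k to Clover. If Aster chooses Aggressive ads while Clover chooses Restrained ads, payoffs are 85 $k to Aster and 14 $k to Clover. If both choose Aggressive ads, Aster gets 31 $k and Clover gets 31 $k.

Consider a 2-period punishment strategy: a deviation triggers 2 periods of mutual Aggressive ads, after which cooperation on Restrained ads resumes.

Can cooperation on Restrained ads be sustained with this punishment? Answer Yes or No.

Yes

A one-shot deviation gives 85 now, then 31 for 2 periods, then back to 71.
Gain from deviating: (85−71) today; loss: (71−31) in each of the next 2 periods.
No-deviation condition: (71−31)(ρ+…+ρ^2) ≥ 85−71, i.e. ρ+…+ρ^2 ≥ 7/20.
At ρ = 2/3: ρ+…+ρ^2 = 1.1111 ≥ 0.3500.
So cooperation is sustainable.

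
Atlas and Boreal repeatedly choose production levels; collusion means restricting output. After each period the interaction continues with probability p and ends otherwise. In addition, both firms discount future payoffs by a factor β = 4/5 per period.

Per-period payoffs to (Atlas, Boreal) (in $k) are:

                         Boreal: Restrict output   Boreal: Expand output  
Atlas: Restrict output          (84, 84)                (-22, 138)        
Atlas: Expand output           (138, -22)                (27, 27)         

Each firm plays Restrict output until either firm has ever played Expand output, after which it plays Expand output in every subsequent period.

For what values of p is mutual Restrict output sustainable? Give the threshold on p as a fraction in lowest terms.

Expected continuation weight on next period's payoff is β·p = 4/5·p, which plays the role of the discount factor.
Cooperation requires 4/5·p ≥ (138−84)/(138−27) = 18/37, hence p ≥ 45/74.

45/74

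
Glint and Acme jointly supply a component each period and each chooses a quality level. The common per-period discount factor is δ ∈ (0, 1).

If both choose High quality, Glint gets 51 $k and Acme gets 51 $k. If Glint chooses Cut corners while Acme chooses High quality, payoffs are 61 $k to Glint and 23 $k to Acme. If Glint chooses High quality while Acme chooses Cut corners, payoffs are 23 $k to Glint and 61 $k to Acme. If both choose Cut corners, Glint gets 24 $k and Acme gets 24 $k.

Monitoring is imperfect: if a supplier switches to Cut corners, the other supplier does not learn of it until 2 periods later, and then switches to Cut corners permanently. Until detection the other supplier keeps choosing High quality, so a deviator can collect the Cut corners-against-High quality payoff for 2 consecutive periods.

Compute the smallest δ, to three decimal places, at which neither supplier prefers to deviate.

Deviating for the 2 undetected periods gains 61−51 = 10 per period over cooperation, then loses 51−24 = 27 per period forever once punishment starts.
Gain: 10(1 + δ + … + δ^1); loss: 27·δ^2/(1−δ).
No profitable deviation ⇔ 10(1−δ^2) ≤ 27·δ^2, i.e. δ^2 ≥ 10/(10+27) = 10/37.
Hence δ ≥ (10/37)^(1/2) ≈ 0.520.

0.520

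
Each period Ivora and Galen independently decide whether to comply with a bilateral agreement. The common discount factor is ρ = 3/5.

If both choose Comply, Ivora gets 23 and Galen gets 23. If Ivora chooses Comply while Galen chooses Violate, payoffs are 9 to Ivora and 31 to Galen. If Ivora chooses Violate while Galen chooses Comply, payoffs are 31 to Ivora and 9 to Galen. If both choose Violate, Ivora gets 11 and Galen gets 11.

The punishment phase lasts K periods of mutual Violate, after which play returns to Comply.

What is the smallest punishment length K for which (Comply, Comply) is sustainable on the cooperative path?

2

Need Σ_{k=1}^{K} ρ^k ≥ (31−23)/(23−11) = 0.6667 at ρ = 3/5.
At K = 1 the sum is 0.6000 < 0.6667; at K = 2 it is 0.9600 ≥ 0.6667.
So the minimum punishment length is K = 2.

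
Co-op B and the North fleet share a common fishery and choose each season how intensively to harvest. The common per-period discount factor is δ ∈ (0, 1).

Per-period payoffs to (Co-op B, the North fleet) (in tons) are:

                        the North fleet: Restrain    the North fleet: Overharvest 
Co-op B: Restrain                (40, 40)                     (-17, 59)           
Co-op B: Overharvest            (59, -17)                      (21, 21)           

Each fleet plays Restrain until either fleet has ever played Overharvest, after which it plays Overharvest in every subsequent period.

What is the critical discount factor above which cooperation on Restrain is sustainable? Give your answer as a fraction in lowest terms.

1/2

Under grim trigger the critical discount factor is (T−C)/(T−P) with T = 59, C = 40, P = 21.
δ* = (59−40)/(59−21) = 19/38 = 1/2.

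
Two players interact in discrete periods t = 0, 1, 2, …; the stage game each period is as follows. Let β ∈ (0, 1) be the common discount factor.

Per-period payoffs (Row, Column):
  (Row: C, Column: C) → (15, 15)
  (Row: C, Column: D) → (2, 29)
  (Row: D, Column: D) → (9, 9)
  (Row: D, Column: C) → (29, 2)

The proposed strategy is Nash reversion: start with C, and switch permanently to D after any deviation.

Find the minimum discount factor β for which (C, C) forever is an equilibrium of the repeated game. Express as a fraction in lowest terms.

One-period gain from deviating is 29 − 15 = 14. The loss is 15 − 9 = 6 in every subsequent period, with present value 6·β/(1−β).
Deviation is unprofitable when 6·β/(1−β) ≥ 14, i.e. β/(1−β) ≥ 7/3.
Equivalently β ≥ 14/(14+6) = 7/10.

7/10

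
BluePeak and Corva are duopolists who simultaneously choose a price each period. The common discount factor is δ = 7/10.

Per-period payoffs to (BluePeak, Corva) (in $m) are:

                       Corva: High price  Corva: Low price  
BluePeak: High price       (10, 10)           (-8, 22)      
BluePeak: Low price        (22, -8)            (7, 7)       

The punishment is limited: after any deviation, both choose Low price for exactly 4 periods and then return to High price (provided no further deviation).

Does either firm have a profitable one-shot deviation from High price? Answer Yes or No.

Yes

A one-shot deviation gives 22 now, then 7 for 4 periods, then back to 10.
Gain from deviating: (22−10) today; loss: (10−7) in each of the next 4 periods.
No-deviation condition: (10−7)(δ+…+δ^4) ≥ 22−10, i.e. δ+…+δ^4 ≥ 4.
At δ = 7/10: δ+…+δ^4 = 1.7731 < 4.0000.
So cooperation is not sustainable.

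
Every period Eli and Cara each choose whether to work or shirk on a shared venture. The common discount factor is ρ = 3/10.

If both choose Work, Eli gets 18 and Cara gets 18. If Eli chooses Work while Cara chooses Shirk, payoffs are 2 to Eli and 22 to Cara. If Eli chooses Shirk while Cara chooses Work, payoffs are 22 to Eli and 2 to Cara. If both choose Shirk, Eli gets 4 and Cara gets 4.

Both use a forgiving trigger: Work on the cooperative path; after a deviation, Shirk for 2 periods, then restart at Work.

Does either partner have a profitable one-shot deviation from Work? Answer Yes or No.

No

IC: ρ+…+ρ^2 ≥ (22−18)/(18−4) = 2/7.
At ρ = 3/10: partial sum = 0.3900 ≥ 0.2857. Cooperation sustainable.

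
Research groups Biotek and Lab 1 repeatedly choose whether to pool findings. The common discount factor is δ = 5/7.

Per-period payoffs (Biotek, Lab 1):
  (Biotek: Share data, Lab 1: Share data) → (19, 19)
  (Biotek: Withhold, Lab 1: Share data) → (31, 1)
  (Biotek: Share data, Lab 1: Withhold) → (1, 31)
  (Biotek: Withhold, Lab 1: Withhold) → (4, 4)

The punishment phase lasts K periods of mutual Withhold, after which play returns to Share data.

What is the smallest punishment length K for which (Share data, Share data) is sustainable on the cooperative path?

No profitable deviation requires (19−4)(δ+…+δ^K) ≥ 31−19, i.e. δ+…+δ^K ≥ 4/5 ≈ 0.8000.
With δ = 5/7, the partial sums are K=1: 0.7143, K=2: 1.2245.
K = 2 is the first length at which the sum reaches 0.8000.

2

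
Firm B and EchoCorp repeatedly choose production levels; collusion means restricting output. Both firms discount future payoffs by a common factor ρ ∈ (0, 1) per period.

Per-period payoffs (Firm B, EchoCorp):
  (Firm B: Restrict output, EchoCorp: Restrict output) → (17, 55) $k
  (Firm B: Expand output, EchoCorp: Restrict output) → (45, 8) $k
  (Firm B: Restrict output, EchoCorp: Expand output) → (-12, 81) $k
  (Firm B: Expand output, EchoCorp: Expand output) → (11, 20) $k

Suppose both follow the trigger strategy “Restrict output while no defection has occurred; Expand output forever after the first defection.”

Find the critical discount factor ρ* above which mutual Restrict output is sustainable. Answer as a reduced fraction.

14/17

For Firm B: deviation gain 45−17 = 28, per-period punishment loss 17−11 = 6. IC gives ρ ≥ 28/34 = 14/17.
For EchoCorp: gain 26, loss 35 per period, so ρ ≥ 26/61.
The tighter constraint is Firm B's, so cooperation needs ρ ≥ 14/17.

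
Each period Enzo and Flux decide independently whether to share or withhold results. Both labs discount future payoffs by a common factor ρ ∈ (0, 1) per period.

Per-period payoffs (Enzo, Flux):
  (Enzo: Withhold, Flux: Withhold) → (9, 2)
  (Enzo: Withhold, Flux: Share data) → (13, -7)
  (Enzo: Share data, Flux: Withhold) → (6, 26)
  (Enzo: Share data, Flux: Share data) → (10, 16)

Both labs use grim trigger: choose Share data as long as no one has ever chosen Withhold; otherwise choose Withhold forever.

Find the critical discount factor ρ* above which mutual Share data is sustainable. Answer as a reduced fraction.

For Enzo: deviation gain 13−10 = 3, per-period punishment loss 10−9 = 1. IC gives ρ ≥ 3/4.
For Flux: gain 10, loss 14 per period, so ρ ≥ 10/24 = 5/12.
The tighter constraint is Enzo's, so cooperation needs ρ ≥ 3/4.

3/4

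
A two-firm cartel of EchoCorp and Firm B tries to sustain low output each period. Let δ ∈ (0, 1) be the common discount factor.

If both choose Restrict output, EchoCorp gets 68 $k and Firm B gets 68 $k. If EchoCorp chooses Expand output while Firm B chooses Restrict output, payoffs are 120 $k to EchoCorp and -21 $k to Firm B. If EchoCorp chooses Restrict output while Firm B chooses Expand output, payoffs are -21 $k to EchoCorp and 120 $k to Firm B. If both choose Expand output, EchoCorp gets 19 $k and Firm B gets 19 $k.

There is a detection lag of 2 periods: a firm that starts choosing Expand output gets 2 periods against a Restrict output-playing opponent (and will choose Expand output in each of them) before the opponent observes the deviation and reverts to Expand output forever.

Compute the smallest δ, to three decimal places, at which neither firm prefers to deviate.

0.718

A deviator earns 120 for 2 periods, then 19 forever; cooperating earns 68 forever. Multiplying the IC by (1−δ):
68 ≥ 120(1−δ^2) + 19δ^2, so 101·δ^2 ≥ 52 and δ^2 ≥ 52/101.
δ ≥ (52/101)^(1/2) ≈ 0.718.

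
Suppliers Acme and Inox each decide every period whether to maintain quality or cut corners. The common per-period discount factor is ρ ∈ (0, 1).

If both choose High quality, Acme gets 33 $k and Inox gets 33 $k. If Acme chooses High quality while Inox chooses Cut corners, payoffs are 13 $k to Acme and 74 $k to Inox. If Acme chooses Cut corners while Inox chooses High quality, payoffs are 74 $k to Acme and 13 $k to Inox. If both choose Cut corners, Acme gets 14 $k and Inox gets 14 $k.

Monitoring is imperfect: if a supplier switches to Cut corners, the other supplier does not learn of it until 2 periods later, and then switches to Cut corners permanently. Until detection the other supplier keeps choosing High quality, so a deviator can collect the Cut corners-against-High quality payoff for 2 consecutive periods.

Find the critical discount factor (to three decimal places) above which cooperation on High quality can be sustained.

0.827

A deviator earns 74 for 2 periods, then 14 forever; cooperating earns 33 forever. Multiplying the IC by (1−ρ):
33 ≥ 74(1−ρ^2) + 14ρ^2, so 60·ρ^2 ≥ 41 and ρ^2 ≥ 41/60.
ρ ≥ (41/60)^(1/2) ≈ 0.827.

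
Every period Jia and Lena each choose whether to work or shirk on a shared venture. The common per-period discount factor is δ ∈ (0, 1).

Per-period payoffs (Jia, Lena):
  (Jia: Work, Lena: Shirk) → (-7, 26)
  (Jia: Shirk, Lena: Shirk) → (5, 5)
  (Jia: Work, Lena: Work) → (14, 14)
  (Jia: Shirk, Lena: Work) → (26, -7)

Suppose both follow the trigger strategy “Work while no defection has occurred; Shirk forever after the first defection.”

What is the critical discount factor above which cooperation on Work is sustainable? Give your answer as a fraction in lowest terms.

One-period gain from deviating is 26 − 14 = 12. The loss is 14 − 5 = 9 in every subsequent period, with present value 9·δ/(1−δ).
Deviation is unprofitable when 9·δ/(1−δ) ≥ 12, i.e. δ/(1−δ) ≥ 4/3.
Equivalently δ ≥ 12/(12+9) = 4/7.

4/7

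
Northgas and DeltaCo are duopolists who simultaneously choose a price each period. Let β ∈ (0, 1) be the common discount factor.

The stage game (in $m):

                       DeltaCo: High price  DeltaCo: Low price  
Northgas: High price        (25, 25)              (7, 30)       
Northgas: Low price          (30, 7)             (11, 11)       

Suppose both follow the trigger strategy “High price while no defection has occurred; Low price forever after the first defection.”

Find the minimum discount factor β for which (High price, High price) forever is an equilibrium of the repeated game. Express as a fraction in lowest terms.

Cooperation forever yields 25 each period: 25/(1−β).
Deviating yields 30 once, then 11 forever: 30 + 11β/(1−β).
No profitable deviation requires 25/(1−β) ≥ 30 + 11β/(1−β).
Multiplying by (1−β): 25 ≥ 30(1−β) + 11β = 30 − 19β.
So 19β ≥ 5, i.e. β ≥ 5/19.

5/19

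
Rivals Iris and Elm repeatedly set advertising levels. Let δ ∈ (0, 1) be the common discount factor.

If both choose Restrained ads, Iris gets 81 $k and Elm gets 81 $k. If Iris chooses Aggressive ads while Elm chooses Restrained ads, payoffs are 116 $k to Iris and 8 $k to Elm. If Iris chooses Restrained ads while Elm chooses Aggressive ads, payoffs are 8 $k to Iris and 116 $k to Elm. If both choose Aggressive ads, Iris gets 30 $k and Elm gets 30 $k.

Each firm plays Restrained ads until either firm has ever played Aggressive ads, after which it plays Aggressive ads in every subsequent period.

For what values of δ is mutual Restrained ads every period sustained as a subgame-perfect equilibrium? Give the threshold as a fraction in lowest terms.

81/(1−δ) ≥ 116 + 30δ/(1−δ)
81 ≥ 116 − 86δ
δ ≥ 35/86.

35/86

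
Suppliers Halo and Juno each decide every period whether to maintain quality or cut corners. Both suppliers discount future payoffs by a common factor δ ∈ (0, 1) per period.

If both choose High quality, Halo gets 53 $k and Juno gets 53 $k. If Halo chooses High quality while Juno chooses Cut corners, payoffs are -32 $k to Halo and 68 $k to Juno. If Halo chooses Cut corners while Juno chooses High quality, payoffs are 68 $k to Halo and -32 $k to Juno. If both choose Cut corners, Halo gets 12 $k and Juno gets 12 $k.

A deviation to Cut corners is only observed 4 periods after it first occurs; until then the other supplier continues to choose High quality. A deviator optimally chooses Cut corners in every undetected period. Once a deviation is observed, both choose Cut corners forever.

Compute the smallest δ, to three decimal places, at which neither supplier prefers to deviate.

0.719

The best deviation is to choose Cut corners for all 4 undetected periods, earning 68 each, then 12 forever once detected.
Deviation value: 68(1−δ^4)/(1−δ) + 12δ^4/(1−δ); cooperation value: 53/(1−δ).
IC: 53 ≥ 68(1−δ^4) + 12δ^4 = 68 − 56δ^4.
So δ^4 ≥ 15/56, giving δ ≥ (15/56)^(1/4) ≈ 0.719.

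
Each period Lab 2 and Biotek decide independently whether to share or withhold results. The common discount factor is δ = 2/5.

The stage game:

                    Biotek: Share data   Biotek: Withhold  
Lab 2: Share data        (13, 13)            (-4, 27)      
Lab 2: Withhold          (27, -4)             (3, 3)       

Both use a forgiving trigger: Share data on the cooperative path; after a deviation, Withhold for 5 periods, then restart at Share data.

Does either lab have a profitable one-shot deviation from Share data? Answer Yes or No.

Yes

IC: δ+…+δ^5 ≥ (27−13)/(13−3) = 7/5.
At δ = 2/5: partial sum = 0.6598 < 1.4000. Cooperation not sustainable.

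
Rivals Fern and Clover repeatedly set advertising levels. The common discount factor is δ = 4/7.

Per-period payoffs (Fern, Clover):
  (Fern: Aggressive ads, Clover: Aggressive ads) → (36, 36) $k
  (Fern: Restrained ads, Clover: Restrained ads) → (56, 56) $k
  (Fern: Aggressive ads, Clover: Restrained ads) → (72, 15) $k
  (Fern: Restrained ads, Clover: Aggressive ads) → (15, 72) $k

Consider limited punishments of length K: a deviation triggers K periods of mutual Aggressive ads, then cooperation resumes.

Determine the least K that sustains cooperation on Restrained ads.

2

IC: δ(1−δ^K)/(1−δ) ≥ (72−56)/(56−36) = 4/5.
With δ = 4/7: need 1 − δ^K ≥ 4/5·(1−4/7)/(4/7), i.e. δ^K ≤ 0.4000.
Since (4/7)^1 = 0.5714 and (4/7)^2 = 0.3265, the smallest such K is 2.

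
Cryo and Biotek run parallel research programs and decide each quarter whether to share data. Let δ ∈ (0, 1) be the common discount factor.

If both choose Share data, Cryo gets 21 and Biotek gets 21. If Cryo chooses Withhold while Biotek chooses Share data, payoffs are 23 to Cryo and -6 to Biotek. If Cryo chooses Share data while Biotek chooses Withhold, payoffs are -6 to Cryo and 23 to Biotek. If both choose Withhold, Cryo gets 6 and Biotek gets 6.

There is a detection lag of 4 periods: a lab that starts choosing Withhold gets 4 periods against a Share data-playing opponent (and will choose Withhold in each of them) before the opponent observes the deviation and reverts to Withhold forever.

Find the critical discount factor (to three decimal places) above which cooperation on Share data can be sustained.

0.586

A deviator earns 23 for 4 periods, then 6 forever; cooperating earns 21 forever. Multiplying the IC by (1−δ):
21 ≥ 23(1−δ^4) + 6δ^4, so 17·δ^4 ≥ 2 and δ^4 ≥ 2/17.
δ ≥ (2/17)^(1/4) ≈ 0.586.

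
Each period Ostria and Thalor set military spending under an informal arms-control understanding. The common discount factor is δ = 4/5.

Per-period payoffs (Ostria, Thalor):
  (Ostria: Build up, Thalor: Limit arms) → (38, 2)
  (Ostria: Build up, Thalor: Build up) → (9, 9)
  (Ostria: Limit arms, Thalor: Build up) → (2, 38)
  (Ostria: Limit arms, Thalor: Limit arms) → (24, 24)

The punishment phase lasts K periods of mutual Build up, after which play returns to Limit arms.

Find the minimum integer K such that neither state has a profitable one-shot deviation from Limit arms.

2

IC: δ(1−δ^K)/(1−δ) ≥ (38−24)/(24−9) = 14/15.
With δ = 4/5: need 1 − δ^K ≥ 14/15·(1−4/5)/(4/5), i.e. δ^K ≤ 0.7667.
Since (4/5)^1 = 0.8000 and (4/5)^2 = 0.6400, the smallest such K is 2.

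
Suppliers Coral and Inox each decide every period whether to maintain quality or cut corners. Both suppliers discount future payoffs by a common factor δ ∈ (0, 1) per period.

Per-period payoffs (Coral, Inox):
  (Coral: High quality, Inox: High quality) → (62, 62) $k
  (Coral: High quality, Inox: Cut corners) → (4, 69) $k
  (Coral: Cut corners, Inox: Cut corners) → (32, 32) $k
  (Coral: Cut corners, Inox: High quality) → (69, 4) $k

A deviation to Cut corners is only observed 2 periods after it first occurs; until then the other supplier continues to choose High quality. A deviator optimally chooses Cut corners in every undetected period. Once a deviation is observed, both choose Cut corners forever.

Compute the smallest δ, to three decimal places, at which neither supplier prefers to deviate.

Deviating for the 2 undetected periods gains 69−62 = 7 per period over cooperation, then loses 62−32 = 30 per period forever once punishment starts.
Gain: 7(1 + δ + … + δ^1); loss: 30·δ^2/(1−δ).
No profitable deviation ⇔ 7(1−δ^2) ≤ 30·δ^2, i.e. δ^2 ≥ 7/(7+30) = 7/37.
Hence δ ≥ (7/37)^(1/2) ≈ 0.435.

0.435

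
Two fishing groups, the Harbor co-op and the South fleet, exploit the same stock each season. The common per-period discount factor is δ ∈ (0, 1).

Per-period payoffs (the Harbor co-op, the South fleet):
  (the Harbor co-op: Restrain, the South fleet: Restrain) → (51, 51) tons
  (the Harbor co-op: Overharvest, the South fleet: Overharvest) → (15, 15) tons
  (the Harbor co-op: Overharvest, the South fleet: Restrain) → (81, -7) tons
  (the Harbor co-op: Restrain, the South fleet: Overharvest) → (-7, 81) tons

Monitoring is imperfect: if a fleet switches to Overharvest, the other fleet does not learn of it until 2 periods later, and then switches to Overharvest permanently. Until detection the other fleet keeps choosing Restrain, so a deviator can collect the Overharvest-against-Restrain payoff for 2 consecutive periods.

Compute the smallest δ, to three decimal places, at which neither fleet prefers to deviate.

A deviator earns 81 for 2 periods, then 15 forever; cooperating earns 51 forever. Multiplying the IC by (1−δ):
51 ≥ 81(1−δ^2) + 15δ^2, so 66·δ^2 ≥ 30 and δ^2 ≥ 5/11.
δ ≥ (5/11)^(1/2) ≈ 0.674.

0.674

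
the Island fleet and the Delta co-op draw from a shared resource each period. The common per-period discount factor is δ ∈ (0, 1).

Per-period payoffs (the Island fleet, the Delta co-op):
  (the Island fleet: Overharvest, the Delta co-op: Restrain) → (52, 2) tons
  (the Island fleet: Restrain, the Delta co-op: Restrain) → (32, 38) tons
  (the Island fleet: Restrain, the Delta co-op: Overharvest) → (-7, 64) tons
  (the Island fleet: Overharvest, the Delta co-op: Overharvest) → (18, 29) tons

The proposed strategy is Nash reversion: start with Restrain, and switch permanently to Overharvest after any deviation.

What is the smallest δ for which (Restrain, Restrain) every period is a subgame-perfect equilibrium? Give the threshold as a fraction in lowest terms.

26/35

For the Island fleet: deviation gain 52−32 = 20, per-period punishment loss 32−18 = 14. IC gives δ ≥ 20/34 = 10/17.
For the Delta co-op: gain 26, loss 9 per period, so δ ≥ 26/35.
The tighter constraint is the Delta co-op's, so cooperation needs δ ≥ 26/35.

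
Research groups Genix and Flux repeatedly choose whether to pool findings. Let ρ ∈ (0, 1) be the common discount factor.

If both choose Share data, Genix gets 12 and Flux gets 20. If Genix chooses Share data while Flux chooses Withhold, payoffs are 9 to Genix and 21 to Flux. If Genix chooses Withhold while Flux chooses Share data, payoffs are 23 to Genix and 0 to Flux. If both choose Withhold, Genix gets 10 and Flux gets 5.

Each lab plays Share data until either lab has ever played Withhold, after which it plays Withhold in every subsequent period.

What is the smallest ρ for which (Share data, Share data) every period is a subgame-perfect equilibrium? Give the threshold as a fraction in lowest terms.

Genix: cooperation gives 12 each period; deviation gives 23 once then 10 forever.
  12/(1−ρ) ≥ 23 + 10ρ/(1−ρ) ⇒ ρ ≥ 11/13.
Flux: cooperation gives 20 each period; deviation gives 21 once then 5 forever.
  ρ ≥ 1/16.
Both must hold, so the binding constraint is Genix's: ρ ≥ 11/13.

11/13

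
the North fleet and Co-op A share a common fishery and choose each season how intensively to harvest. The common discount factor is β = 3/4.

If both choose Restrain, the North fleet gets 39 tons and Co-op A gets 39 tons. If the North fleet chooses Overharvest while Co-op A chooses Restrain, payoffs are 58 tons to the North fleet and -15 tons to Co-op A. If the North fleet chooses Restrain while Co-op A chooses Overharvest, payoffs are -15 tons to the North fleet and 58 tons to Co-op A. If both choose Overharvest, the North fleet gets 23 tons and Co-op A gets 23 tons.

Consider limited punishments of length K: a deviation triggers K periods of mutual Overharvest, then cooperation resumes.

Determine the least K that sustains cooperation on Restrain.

2

Need Σ_{k=1}^{K} β^k ≥ (58−39)/(39−23) = 1.1875 at β = 3/4.
At K = 1 the sum is 0.7500 < 1.1875; at K = 2 it is 1.3125 ≥ 1.1875.
So the minimum punishment length is K = 2.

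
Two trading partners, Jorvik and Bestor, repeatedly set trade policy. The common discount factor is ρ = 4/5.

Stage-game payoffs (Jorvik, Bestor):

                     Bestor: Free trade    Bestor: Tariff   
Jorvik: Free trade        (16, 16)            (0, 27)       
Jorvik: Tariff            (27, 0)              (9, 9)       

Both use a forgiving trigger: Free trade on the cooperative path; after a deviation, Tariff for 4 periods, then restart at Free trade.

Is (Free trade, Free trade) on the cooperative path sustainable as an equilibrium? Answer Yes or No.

Yes

IC: ρ+…+ρ^4 ≥ (27−16)/(16−9) = 11/7.
At ρ = 4/5: partial sum = 2.3616 ≥ 1.5714. Cooperation sustainable.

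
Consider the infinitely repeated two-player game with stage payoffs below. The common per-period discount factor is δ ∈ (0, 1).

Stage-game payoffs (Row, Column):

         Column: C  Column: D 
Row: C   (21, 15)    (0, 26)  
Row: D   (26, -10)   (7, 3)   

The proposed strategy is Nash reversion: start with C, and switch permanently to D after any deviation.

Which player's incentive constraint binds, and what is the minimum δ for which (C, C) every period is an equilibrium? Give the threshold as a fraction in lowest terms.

Row: cooperation gives 21 each period; deviation gives 26 once then 7 forever.
  21/(1−δ) ≥ 26 + 7δ/(1−δ) ⇒ δ ≥ 5/19.
Column: cooperation gives 15 each period; deviation gives 26 once then 3 forever.
  δ ≥ 11/23.
Both must hold, so the binding constraint is Column's: δ ≥ 11/23.

Column; δ ≥ 11/23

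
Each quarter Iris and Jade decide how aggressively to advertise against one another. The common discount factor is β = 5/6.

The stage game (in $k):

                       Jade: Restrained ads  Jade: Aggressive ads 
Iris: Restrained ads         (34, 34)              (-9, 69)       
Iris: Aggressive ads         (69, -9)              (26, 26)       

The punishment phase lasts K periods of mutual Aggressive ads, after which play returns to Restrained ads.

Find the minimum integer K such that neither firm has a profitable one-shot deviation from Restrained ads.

IC: β(1−β^K)/(1−β) ≥ (69−34)/(34−26) = 35/8.
With β = 5/6: need 1 − β^K ≥ 35/8·(1−5/6)/(5/6), i.e. β^K ≤ 0.1250.
Since (5/6)^11 = 0.1346 and (5/6)^12 = 0.1122, the smallest such K is 12.

12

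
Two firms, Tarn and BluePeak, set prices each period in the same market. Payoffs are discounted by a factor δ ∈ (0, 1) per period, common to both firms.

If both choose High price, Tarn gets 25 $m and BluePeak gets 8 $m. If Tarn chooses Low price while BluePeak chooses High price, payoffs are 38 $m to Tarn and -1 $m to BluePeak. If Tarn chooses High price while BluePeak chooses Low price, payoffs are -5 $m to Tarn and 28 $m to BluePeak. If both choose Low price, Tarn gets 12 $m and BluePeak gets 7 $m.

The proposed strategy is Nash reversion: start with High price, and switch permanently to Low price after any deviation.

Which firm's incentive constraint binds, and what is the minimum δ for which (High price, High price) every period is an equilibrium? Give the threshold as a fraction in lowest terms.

BluePeak; δ ≥ 20/21

Tarn's threshold: (38−25)/(38−12) = 1/2.
BluePeak's threshold: (28−8)/(28−7) = 20/21.
1/2 < 20/21, so BluePeak binds and δ* = 20/21.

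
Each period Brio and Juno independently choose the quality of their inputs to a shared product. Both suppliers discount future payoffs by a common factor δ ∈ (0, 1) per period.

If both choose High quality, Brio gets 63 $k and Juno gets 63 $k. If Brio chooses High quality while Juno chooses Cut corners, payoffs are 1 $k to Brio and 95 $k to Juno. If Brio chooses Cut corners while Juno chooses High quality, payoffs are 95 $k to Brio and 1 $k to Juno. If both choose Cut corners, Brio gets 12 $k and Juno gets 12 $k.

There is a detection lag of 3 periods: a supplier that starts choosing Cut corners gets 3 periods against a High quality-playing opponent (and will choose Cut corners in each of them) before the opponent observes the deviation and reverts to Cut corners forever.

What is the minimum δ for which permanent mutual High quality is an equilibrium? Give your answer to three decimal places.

A deviator earns 95 for 3 periods, then 12 forever; cooperating earns 63 forever. Multiplying the IC by (1−δ):
63 ≥ 95(1−δ^3) + 12δ^3, so 83·δ^3 ≥ 32 and δ^3 ≥ 32/83.
δ ≥ (32/83)^(1/3) ≈ 0.728.

0.728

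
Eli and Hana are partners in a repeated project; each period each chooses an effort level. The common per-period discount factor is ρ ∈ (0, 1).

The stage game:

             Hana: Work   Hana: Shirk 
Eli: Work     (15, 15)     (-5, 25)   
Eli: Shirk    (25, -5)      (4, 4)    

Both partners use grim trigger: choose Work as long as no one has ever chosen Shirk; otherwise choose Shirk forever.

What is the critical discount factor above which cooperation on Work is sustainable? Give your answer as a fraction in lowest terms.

10/21

One-period gain from deviating is 25 − 15 = 10. The loss is 15 − 4 = 11 in every subsequent period, with present value 11·ρ/(1−ρ).
Deviation is unprofitable when 11·ρ/(1−ρ) ≥ 10, i.e. ρ/(1−ρ) ≥ 10/11.
Equivalently ρ ≥ 10/(10+11) = 10/21.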